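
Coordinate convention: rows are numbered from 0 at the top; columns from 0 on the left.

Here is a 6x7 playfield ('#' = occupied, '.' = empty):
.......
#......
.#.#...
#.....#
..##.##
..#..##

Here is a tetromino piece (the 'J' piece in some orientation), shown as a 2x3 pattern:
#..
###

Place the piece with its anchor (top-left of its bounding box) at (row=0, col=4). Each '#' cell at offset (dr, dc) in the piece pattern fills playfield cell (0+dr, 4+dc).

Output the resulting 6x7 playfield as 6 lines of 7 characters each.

Answer: ....#..
#...###
.#.#...
#.....#
..##.##
..#..##

Derivation:
Fill (0+0,4+0) = (0,4)
Fill (0+1,4+0) = (1,4)
Fill (0+1,4+1) = (1,5)
Fill (0+1,4+2) = (1,6)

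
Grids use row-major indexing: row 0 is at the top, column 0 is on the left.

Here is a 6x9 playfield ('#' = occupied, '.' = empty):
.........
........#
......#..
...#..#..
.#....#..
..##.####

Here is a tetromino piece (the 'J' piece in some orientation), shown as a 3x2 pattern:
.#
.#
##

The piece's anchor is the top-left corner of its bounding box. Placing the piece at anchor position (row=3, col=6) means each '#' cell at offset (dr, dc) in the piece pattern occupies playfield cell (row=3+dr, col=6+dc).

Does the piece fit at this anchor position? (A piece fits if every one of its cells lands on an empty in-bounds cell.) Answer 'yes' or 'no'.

Check each piece cell at anchor (3, 6):
  offset (0,1) -> (3,7): empty -> OK
  offset (1,1) -> (4,7): empty -> OK
  offset (2,0) -> (5,6): occupied ('#') -> FAIL
  offset (2,1) -> (5,7): occupied ('#') -> FAIL
All cells valid: no

Answer: no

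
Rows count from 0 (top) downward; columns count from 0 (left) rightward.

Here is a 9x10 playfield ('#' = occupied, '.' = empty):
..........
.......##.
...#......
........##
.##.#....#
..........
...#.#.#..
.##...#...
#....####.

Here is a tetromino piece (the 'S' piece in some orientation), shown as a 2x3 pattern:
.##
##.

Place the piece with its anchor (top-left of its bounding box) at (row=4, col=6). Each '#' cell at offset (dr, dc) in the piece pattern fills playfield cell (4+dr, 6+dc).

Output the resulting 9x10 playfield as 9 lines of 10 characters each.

Answer: ..........
.......##.
...#......
........##
.##.#..###
......##..
...#.#.#..
.##...#...
#....####.

Derivation:
Fill (4+0,6+1) = (4,7)
Fill (4+0,6+2) = (4,8)
Fill (4+1,6+0) = (5,6)
Fill (4+1,6+1) = (5,7)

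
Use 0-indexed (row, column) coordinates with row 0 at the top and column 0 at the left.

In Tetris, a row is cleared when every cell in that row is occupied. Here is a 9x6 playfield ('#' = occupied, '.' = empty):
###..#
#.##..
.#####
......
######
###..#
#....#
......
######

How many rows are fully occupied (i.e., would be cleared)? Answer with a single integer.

Answer: 2

Derivation:
Check each row:
  row 0: 2 empty cells -> not full
  row 1: 3 empty cells -> not full
  row 2: 1 empty cell -> not full
  row 3: 6 empty cells -> not full
  row 4: 0 empty cells -> FULL (clear)
  row 5: 2 empty cells -> not full
  row 6: 4 empty cells -> not full
  row 7: 6 empty cells -> not full
  row 8: 0 empty cells -> FULL (clear)
Total rows cleared: 2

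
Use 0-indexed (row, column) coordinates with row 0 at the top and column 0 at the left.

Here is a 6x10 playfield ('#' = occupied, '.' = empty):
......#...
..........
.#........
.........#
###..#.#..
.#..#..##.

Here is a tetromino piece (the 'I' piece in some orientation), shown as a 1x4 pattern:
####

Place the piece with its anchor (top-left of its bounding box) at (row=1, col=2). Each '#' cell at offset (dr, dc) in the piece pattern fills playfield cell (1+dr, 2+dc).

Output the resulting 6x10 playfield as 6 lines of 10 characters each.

Answer: ......#...
..####....
.#........
.........#
###..#.#..
.#..#..##.

Derivation:
Fill (1+0,2+0) = (1,2)
Fill (1+0,2+1) = (1,3)
Fill (1+0,2+2) = (1,4)
Fill (1+0,2+3) = (1,5)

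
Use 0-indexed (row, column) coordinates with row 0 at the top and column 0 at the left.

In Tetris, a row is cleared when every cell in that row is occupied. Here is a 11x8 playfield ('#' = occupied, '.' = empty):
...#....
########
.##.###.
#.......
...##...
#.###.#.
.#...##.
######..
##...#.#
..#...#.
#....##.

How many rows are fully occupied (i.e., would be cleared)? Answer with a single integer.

Answer: 1

Derivation:
Check each row:
  row 0: 7 empty cells -> not full
  row 1: 0 empty cells -> FULL (clear)
  row 2: 3 empty cells -> not full
  row 3: 7 empty cells -> not full
  row 4: 6 empty cells -> not full
  row 5: 3 empty cells -> not full
  row 6: 5 empty cells -> not full
  row 7: 2 empty cells -> not full
  row 8: 4 empty cells -> not full
  row 9: 6 empty cells -> not full
  row 10: 5 empty cells -> not full
Total rows cleared: 1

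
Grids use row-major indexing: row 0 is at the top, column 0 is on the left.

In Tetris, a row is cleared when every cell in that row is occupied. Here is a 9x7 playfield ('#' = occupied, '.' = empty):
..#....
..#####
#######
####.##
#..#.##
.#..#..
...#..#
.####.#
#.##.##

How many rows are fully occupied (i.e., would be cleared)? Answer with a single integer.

Answer: 1

Derivation:
Check each row:
  row 0: 6 empty cells -> not full
  row 1: 2 empty cells -> not full
  row 2: 0 empty cells -> FULL (clear)
  row 3: 1 empty cell -> not full
  row 4: 3 empty cells -> not full
  row 5: 5 empty cells -> not full
  row 6: 5 empty cells -> not full
  row 7: 2 empty cells -> not full
  row 8: 2 empty cells -> not full
Total rows cleared: 1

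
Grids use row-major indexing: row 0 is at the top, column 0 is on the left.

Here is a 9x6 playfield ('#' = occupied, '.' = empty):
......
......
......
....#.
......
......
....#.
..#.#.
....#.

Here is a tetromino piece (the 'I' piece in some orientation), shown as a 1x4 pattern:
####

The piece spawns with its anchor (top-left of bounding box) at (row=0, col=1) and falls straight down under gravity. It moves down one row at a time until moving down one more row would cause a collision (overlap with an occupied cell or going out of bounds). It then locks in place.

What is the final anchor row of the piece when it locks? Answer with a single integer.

Spawn at (row=0, col=1). Try each row:
  row 0: fits
  row 1: fits
  row 2: fits
  row 3: blocked -> lock at row 2

Answer: 2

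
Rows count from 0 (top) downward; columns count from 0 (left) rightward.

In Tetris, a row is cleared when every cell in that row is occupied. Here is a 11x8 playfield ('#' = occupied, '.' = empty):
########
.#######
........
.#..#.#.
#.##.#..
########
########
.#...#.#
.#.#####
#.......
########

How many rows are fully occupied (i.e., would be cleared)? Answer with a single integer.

Answer: 4

Derivation:
Check each row:
  row 0: 0 empty cells -> FULL (clear)
  row 1: 1 empty cell -> not full
  row 2: 8 empty cells -> not full
  row 3: 5 empty cells -> not full
  row 4: 4 empty cells -> not full
  row 5: 0 empty cells -> FULL (clear)
  row 6: 0 empty cells -> FULL (clear)
  row 7: 5 empty cells -> not full
  row 8: 2 empty cells -> not full
  row 9: 7 empty cells -> not full
  row 10: 0 empty cells -> FULL (clear)
Total rows cleared: 4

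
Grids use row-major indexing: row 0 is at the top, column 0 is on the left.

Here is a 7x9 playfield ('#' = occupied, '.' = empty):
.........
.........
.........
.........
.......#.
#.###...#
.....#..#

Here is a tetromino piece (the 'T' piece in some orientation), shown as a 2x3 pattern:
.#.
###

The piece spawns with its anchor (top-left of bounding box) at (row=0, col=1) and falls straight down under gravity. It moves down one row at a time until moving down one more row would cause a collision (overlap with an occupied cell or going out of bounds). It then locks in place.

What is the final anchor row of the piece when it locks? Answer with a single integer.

Answer: 3

Derivation:
Spawn at (row=0, col=1). Try each row:
  row 0: fits
  row 1: fits
  row 2: fits
  row 3: fits
  row 4: blocked -> lock at row 3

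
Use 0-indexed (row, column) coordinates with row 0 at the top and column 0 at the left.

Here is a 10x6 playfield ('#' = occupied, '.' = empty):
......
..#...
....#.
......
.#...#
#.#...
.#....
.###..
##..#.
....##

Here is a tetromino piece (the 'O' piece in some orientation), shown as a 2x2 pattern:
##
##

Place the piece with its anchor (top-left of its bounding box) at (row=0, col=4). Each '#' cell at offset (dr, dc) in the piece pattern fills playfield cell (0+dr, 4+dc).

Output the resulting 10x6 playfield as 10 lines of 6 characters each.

Answer: ....##
..#.##
....#.
......
.#...#
#.#...
.#....
.###..
##..#.
....##

Derivation:
Fill (0+0,4+0) = (0,4)
Fill (0+0,4+1) = (0,5)
Fill (0+1,4+0) = (1,4)
Fill (0+1,4+1) = (1,5)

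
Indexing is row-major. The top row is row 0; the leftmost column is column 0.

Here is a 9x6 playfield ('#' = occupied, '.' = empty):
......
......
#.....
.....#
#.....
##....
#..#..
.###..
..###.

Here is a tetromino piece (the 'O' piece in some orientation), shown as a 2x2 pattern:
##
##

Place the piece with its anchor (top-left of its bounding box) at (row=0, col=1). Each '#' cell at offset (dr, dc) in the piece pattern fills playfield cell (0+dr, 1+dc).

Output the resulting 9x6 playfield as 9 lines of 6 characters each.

Answer: .##...
.##...
#.....
.....#
#.....
##....
#..#..
.###..
..###.

Derivation:
Fill (0+0,1+0) = (0,1)
Fill (0+0,1+1) = (0,2)
Fill (0+1,1+0) = (1,1)
Fill (0+1,1+1) = (1,2)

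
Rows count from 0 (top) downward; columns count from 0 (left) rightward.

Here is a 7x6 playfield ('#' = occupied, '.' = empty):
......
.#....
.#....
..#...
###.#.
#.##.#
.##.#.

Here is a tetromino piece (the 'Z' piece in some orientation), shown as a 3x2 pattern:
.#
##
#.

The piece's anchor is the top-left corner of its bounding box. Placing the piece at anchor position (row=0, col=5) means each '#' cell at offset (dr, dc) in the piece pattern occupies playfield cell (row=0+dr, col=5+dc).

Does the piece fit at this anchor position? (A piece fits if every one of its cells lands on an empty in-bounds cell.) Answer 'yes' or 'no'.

Check each piece cell at anchor (0, 5):
  offset (0,1) -> (0,6): out of bounds -> FAIL
  offset (1,0) -> (1,5): empty -> OK
  offset (1,1) -> (1,6): out of bounds -> FAIL
  offset (2,0) -> (2,5): empty -> OK
All cells valid: no

Answer: no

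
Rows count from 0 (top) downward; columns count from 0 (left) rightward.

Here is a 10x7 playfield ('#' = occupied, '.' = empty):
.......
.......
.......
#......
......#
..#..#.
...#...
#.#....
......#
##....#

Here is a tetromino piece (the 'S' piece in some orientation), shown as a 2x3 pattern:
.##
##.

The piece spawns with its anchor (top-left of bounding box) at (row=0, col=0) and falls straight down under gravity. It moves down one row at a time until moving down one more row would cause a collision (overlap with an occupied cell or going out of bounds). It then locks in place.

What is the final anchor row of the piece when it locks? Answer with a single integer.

Answer: 1

Derivation:
Spawn at (row=0, col=0). Try each row:
  row 0: fits
  row 1: fits
  row 2: blocked -> lock at row 1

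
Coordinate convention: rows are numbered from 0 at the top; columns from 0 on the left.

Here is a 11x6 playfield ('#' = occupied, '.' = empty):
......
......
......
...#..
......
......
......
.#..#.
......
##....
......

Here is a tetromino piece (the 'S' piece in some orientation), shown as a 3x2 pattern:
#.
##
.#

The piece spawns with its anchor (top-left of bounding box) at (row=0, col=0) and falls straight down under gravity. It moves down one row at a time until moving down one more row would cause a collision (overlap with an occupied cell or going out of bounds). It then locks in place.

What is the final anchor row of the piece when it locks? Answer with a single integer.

Answer: 4

Derivation:
Spawn at (row=0, col=0). Try each row:
  row 0: fits
  row 1: fits
  row 2: fits
  row 3: fits
  row 4: fits
  row 5: blocked -> lock at row 4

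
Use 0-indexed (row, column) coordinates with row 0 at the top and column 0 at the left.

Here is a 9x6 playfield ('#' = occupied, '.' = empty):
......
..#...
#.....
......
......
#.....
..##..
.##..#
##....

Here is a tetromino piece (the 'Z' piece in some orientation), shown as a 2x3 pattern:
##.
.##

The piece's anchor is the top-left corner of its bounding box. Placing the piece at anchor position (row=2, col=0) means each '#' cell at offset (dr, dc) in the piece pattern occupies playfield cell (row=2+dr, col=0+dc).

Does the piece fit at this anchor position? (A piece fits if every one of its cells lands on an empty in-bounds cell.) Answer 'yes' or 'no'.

Answer: no

Derivation:
Check each piece cell at anchor (2, 0):
  offset (0,0) -> (2,0): occupied ('#') -> FAIL
  offset (0,1) -> (2,1): empty -> OK
  offset (1,1) -> (3,1): empty -> OK
  offset (1,2) -> (3,2): empty -> OK
All cells valid: no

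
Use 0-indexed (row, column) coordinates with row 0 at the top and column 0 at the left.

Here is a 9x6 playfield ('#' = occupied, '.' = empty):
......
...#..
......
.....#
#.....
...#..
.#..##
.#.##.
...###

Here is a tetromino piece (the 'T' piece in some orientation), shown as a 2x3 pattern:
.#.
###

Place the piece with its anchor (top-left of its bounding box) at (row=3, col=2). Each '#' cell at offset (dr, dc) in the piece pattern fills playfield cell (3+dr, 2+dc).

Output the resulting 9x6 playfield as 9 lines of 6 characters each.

Fill (3+0,2+1) = (3,3)
Fill (3+1,2+0) = (4,2)
Fill (3+1,2+1) = (4,3)
Fill (3+1,2+2) = (4,4)

Answer: ......
...#..
......
...#.#
#.###.
...#..
.#..##
.#.##.
...###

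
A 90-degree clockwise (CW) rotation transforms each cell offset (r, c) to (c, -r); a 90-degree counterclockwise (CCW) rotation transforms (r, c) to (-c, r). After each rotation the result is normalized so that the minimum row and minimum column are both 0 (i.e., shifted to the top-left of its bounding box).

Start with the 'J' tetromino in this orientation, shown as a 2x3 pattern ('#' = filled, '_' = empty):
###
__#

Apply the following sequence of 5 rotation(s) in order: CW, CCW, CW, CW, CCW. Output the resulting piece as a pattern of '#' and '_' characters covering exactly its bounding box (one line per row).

Start:
###
__#
After rotation 1 (CW):
_#
_#
##
After rotation 2 (CCW):
###
__#
After rotation 3 (CW):
_#
_#
##
After rotation 4 (CW):
#__
###
After rotation 5 (CCW):
_#
_#
##

Answer: _#
_#
##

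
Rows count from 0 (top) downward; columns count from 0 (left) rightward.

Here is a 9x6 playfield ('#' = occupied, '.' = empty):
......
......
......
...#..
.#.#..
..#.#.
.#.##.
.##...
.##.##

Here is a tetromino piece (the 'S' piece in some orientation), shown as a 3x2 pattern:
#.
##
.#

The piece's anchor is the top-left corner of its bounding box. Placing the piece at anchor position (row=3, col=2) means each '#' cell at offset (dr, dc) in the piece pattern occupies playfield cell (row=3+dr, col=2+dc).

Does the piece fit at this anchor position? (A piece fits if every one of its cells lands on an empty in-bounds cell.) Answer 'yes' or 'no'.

Check each piece cell at anchor (3, 2):
  offset (0,0) -> (3,2): empty -> OK
  offset (1,0) -> (4,2): empty -> OK
  offset (1,1) -> (4,3): occupied ('#') -> FAIL
  offset (2,1) -> (5,3): empty -> OK
All cells valid: no

Answer: no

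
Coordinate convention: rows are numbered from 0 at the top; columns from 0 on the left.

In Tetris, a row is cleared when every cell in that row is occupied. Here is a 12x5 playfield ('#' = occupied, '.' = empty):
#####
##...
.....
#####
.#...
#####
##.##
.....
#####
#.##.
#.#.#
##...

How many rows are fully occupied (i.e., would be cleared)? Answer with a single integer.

Answer: 4

Derivation:
Check each row:
  row 0: 0 empty cells -> FULL (clear)
  row 1: 3 empty cells -> not full
  row 2: 5 empty cells -> not full
  row 3: 0 empty cells -> FULL (clear)
  row 4: 4 empty cells -> not full
  row 5: 0 empty cells -> FULL (clear)
  row 6: 1 empty cell -> not full
  row 7: 5 empty cells -> not full
  row 8: 0 empty cells -> FULL (clear)
  row 9: 2 empty cells -> not full
  row 10: 2 empty cells -> not full
  row 11: 3 empty cells -> not full
Total rows cleared: 4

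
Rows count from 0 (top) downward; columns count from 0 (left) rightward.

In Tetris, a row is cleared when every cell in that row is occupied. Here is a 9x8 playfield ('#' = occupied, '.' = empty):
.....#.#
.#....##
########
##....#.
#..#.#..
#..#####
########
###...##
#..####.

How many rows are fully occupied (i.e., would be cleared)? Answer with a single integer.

Check each row:
  row 0: 6 empty cells -> not full
  row 1: 5 empty cells -> not full
  row 2: 0 empty cells -> FULL (clear)
  row 3: 5 empty cells -> not full
  row 4: 5 empty cells -> not full
  row 5: 2 empty cells -> not full
  row 6: 0 empty cells -> FULL (clear)
  row 7: 3 empty cells -> not full
  row 8: 3 empty cells -> not full
Total rows cleared: 2

Answer: 2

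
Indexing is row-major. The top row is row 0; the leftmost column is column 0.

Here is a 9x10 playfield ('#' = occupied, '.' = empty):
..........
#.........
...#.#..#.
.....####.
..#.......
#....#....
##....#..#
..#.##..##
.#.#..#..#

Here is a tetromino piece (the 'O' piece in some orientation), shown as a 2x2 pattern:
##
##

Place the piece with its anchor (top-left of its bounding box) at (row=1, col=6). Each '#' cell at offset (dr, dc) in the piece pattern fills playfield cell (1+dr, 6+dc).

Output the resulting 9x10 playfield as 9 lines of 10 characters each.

Answer: ..........
#.....##..
...#.####.
.....####.
..#.......
#....#....
##....#..#
..#.##..##
.#.#..#..#

Derivation:
Fill (1+0,6+0) = (1,6)
Fill (1+0,6+1) = (1,7)
Fill (1+1,6+0) = (2,6)
Fill (1+1,6+1) = (2,7)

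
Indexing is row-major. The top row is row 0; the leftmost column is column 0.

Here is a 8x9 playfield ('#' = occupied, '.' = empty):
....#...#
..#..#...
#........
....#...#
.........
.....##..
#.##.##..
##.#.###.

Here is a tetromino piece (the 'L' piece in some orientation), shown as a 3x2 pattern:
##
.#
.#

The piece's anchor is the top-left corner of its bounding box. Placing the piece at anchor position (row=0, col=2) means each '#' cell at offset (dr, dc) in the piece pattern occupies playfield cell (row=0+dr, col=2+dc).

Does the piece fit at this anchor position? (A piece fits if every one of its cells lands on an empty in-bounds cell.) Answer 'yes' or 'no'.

Check each piece cell at anchor (0, 2):
  offset (0,0) -> (0,2): empty -> OK
  offset (0,1) -> (0,3): empty -> OK
  offset (1,1) -> (1,3): empty -> OK
  offset (2,1) -> (2,3): empty -> OK
All cells valid: yes

Answer: yes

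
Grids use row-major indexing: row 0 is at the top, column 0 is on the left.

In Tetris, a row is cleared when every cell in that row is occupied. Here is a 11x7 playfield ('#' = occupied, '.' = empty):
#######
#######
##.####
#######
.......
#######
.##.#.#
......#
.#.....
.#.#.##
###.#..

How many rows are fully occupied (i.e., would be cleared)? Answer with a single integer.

Answer: 4

Derivation:
Check each row:
  row 0: 0 empty cells -> FULL (clear)
  row 1: 0 empty cells -> FULL (clear)
  row 2: 1 empty cell -> not full
  row 3: 0 empty cells -> FULL (clear)
  row 4: 7 empty cells -> not full
  row 5: 0 empty cells -> FULL (clear)
  row 6: 3 empty cells -> not full
  row 7: 6 empty cells -> not full
  row 8: 6 empty cells -> not full
  row 9: 3 empty cells -> not full
  row 10: 3 empty cells -> not full
Total rows cleared: 4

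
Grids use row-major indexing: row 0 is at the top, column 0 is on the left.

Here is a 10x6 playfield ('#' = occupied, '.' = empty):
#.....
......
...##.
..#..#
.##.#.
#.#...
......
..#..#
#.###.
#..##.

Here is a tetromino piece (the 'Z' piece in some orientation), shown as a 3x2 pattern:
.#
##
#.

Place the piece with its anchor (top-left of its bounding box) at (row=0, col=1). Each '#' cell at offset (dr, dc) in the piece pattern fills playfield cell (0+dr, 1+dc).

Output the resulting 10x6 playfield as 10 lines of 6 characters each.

Answer: #.#...
.##...
.#.##.
..#..#
.##.#.
#.#...
......
..#..#
#.###.
#..##.

Derivation:
Fill (0+0,1+1) = (0,2)
Fill (0+1,1+0) = (1,1)
Fill (0+1,1+1) = (1,2)
Fill (0+2,1+0) = (2,1)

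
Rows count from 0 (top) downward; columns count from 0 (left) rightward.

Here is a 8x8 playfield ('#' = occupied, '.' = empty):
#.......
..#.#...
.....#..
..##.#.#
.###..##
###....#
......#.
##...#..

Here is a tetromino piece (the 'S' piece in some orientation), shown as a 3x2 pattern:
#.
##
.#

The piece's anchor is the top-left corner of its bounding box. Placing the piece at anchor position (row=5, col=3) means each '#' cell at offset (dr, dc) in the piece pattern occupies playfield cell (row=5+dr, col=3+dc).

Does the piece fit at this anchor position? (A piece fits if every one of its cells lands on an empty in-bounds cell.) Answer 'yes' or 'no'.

Check each piece cell at anchor (5, 3):
  offset (0,0) -> (5,3): empty -> OK
  offset (1,0) -> (6,3): empty -> OK
  offset (1,1) -> (6,4): empty -> OK
  offset (2,1) -> (7,4): empty -> OK
All cells valid: yes

Answer: yes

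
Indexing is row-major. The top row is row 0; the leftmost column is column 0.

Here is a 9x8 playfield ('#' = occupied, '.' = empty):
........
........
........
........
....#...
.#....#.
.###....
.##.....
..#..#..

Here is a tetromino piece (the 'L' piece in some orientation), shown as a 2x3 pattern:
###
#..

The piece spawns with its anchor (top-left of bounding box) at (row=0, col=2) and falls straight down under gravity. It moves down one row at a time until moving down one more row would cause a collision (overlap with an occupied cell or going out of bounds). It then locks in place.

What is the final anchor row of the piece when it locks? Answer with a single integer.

Answer: 3

Derivation:
Spawn at (row=0, col=2). Try each row:
  row 0: fits
  row 1: fits
  row 2: fits
  row 3: fits
  row 4: blocked -> lock at row 3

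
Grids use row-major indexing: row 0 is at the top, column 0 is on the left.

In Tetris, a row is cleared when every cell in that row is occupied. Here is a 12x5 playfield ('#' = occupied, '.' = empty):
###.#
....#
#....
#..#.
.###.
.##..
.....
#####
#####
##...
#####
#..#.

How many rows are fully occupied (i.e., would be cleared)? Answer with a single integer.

Check each row:
  row 0: 1 empty cell -> not full
  row 1: 4 empty cells -> not full
  row 2: 4 empty cells -> not full
  row 3: 3 empty cells -> not full
  row 4: 2 empty cells -> not full
  row 5: 3 empty cells -> not full
  row 6: 5 empty cells -> not full
  row 7: 0 empty cells -> FULL (clear)
  row 8: 0 empty cells -> FULL (clear)
  row 9: 3 empty cells -> not full
  row 10: 0 empty cells -> FULL (clear)
  row 11: 3 empty cells -> not full
Total rows cleared: 3

Answer: 3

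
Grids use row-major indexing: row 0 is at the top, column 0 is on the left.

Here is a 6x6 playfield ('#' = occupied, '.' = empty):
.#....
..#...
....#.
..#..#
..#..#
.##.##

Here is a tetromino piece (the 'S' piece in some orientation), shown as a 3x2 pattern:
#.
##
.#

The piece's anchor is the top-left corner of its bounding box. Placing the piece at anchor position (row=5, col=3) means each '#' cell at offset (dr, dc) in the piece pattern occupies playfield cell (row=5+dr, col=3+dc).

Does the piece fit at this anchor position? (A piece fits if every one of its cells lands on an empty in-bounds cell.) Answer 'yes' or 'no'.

Answer: no

Derivation:
Check each piece cell at anchor (5, 3):
  offset (0,0) -> (5,3): empty -> OK
  offset (1,0) -> (6,3): out of bounds -> FAIL
  offset (1,1) -> (6,4): out of bounds -> FAIL
  offset (2,1) -> (7,4): out of bounds -> FAIL
All cells valid: no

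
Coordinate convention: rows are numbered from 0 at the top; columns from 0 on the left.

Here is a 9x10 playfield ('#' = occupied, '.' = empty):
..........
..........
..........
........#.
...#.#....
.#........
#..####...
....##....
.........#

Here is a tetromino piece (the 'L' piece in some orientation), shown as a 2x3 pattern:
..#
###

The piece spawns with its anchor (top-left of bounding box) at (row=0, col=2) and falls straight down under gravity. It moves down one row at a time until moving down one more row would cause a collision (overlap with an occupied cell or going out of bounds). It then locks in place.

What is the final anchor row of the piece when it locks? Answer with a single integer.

Answer: 2

Derivation:
Spawn at (row=0, col=2). Try each row:
  row 0: fits
  row 1: fits
  row 2: fits
  row 3: blocked -> lock at row 2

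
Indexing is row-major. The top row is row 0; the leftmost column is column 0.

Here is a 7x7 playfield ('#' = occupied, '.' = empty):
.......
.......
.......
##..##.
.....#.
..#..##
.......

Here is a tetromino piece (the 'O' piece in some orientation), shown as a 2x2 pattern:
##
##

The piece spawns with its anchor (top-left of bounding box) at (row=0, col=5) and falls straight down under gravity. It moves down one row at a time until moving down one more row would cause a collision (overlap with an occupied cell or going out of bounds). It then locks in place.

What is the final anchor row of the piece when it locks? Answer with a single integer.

Answer: 1

Derivation:
Spawn at (row=0, col=5). Try each row:
  row 0: fits
  row 1: fits
  row 2: blocked -> lock at row 1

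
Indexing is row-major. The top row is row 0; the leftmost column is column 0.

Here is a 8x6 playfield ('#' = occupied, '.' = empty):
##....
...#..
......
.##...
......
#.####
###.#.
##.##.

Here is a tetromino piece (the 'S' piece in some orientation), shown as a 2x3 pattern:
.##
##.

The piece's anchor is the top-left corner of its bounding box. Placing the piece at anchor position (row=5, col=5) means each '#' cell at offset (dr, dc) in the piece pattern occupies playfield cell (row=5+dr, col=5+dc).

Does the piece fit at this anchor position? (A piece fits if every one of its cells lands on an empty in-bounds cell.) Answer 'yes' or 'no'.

Check each piece cell at anchor (5, 5):
  offset (0,1) -> (5,6): out of bounds -> FAIL
  offset (0,2) -> (5,7): out of bounds -> FAIL
  offset (1,0) -> (6,5): empty -> OK
  offset (1,1) -> (6,6): out of bounds -> FAIL
All cells valid: no

Answer: no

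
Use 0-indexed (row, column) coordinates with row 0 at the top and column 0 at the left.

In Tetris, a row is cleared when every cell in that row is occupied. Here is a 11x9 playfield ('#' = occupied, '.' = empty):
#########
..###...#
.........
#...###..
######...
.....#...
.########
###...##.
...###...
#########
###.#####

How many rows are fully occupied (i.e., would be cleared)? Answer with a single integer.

Check each row:
  row 0: 0 empty cells -> FULL (clear)
  row 1: 5 empty cells -> not full
  row 2: 9 empty cells -> not full
  row 3: 5 empty cells -> not full
  row 4: 3 empty cells -> not full
  row 5: 8 empty cells -> not full
  row 6: 1 empty cell -> not full
  row 7: 4 empty cells -> not full
  row 8: 6 empty cells -> not full
  row 9: 0 empty cells -> FULL (clear)
  row 10: 1 empty cell -> not full
Total rows cleared: 2

Answer: 2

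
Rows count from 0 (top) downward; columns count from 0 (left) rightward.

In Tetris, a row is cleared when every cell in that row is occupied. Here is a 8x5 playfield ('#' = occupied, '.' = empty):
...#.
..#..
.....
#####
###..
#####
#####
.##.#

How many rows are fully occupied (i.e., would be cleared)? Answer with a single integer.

Check each row:
  row 0: 4 empty cells -> not full
  row 1: 4 empty cells -> not full
  row 2: 5 empty cells -> not full
  row 3: 0 empty cells -> FULL (clear)
  row 4: 2 empty cells -> not full
  row 5: 0 empty cells -> FULL (clear)
  row 6: 0 empty cells -> FULL (clear)
  row 7: 2 empty cells -> not full
Total rows cleared: 3

Answer: 3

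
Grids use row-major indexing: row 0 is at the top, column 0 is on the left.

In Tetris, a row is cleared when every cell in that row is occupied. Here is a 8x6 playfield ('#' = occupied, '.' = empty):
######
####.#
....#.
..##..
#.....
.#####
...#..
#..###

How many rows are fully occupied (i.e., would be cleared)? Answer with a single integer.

Check each row:
  row 0: 0 empty cells -> FULL (clear)
  row 1: 1 empty cell -> not full
  row 2: 5 empty cells -> not full
  row 3: 4 empty cells -> not full
  row 4: 5 empty cells -> not full
  row 5: 1 empty cell -> not full
  row 6: 5 empty cells -> not full
  row 7: 2 empty cells -> not full
Total rows cleared: 1

Answer: 1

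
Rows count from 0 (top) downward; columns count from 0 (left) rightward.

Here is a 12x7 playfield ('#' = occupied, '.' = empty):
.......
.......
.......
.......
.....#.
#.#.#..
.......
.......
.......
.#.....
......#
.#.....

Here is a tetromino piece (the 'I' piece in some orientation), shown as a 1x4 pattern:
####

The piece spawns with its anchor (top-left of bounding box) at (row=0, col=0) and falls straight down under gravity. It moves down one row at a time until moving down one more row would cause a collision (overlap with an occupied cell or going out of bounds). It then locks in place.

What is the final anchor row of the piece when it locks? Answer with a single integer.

Spawn at (row=0, col=0). Try each row:
  row 0: fits
  row 1: fits
  row 2: fits
  row 3: fits
  row 4: fits
  row 5: blocked -> lock at row 4

Answer: 4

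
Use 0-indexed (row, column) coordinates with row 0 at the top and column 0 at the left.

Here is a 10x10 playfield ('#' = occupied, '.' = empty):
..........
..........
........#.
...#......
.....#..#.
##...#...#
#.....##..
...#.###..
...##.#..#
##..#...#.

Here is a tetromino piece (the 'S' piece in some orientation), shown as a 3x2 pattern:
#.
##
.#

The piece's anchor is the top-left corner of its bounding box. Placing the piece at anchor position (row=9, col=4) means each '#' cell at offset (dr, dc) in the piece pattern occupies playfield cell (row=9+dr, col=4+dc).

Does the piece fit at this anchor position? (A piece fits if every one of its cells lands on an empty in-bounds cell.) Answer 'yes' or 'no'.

Check each piece cell at anchor (9, 4):
  offset (0,0) -> (9,4): occupied ('#') -> FAIL
  offset (1,0) -> (10,4): out of bounds -> FAIL
  offset (1,1) -> (10,5): out of bounds -> FAIL
  offset (2,1) -> (11,5): out of bounds -> FAIL
All cells valid: no

Answer: no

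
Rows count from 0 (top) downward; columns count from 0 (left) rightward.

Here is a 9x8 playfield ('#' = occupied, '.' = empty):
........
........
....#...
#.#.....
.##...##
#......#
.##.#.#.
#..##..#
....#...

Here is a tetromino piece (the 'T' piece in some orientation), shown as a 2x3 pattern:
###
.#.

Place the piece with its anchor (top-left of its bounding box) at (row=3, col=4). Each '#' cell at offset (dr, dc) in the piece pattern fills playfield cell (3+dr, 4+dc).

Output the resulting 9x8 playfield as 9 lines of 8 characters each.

Answer: ........
........
....#...
#.#.###.
.##..###
#......#
.##.#.#.
#..##..#
....#...

Derivation:
Fill (3+0,4+0) = (3,4)
Fill (3+0,4+1) = (3,5)
Fill (3+0,4+2) = (3,6)
Fill (3+1,4+1) = (4,5)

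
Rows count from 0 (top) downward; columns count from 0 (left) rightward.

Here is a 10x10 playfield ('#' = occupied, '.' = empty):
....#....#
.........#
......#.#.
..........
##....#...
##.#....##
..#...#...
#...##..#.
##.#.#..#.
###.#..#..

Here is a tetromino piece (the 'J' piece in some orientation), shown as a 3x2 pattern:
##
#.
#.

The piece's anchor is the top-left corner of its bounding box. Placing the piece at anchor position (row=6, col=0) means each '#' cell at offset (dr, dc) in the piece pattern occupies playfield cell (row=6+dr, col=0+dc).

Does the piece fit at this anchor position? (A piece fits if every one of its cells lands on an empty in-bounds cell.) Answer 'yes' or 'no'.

Check each piece cell at anchor (6, 0):
  offset (0,0) -> (6,0): empty -> OK
  offset (0,1) -> (6,1): empty -> OK
  offset (1,0) -> (7,0): occupied ('#') -> FAIL
  offset (2,0) -> (8,0): occupied ('#') -> FAIL
All cells valid: no

Answer: no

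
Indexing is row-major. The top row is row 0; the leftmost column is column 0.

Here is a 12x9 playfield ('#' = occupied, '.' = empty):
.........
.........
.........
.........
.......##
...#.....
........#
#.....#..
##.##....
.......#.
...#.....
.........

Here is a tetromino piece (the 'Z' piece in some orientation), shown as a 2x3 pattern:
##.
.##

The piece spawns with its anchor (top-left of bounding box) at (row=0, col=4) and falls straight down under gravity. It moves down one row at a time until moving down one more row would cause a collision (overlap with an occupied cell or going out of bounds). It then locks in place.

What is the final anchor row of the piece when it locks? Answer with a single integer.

Answer: 5

Derivation:
Spawn at (row=0, col=4). Try each row:
  row 0: fits
  row 1: fits
  row 2: fits
  row 3: fits
  row 4: fits
  row 5: fits
  row 6: blocked -> lock at row 5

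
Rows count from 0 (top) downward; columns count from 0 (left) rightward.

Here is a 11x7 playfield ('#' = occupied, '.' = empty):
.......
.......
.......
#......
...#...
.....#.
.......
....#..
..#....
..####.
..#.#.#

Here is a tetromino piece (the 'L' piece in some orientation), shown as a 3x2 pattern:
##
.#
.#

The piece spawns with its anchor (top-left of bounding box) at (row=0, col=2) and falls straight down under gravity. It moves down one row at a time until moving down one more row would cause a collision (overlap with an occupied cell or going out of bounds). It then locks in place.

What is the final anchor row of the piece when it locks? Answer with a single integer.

Spawn at (row=0, col=2). Try each row:
  row 0: fits
  row 1: fits
  row 2: blocked -> lock at row 1

Answer: 1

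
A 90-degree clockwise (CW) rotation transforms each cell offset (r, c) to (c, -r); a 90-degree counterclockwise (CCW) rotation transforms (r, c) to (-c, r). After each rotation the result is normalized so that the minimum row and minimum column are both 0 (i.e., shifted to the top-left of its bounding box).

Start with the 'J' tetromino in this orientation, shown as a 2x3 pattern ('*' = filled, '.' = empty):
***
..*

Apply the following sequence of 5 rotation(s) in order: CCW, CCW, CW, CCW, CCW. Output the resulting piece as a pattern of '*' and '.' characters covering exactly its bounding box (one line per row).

Start:
***
..*
After rotation 1 (CCW):
**
*.
*.
After rotation 2 (CCW):
*..
***
After rotation 3 (CW):
**
*.
*.
After rotation 4 (CCW):
*..
***
After rotation 5 (CCW):
.*
.*
**

Answer: .*
.*
**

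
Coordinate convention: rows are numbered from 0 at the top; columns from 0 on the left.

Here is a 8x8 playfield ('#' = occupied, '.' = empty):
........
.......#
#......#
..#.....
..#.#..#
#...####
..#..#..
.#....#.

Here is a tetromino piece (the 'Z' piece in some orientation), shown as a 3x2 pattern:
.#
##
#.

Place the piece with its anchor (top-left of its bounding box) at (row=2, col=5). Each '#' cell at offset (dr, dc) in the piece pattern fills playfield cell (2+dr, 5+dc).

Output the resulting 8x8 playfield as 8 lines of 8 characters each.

Fill (2+0,5+1) = (2,6)
Fill (2+1,5+0) = (3,5)
Fill (2+1,5+1) = (3,6)
Fill (2+2,5+0) = (4,5)

Answer: ........
.......#
#.....##
..#..##.
..#.##.#
#...####
..#..#..
.#....#.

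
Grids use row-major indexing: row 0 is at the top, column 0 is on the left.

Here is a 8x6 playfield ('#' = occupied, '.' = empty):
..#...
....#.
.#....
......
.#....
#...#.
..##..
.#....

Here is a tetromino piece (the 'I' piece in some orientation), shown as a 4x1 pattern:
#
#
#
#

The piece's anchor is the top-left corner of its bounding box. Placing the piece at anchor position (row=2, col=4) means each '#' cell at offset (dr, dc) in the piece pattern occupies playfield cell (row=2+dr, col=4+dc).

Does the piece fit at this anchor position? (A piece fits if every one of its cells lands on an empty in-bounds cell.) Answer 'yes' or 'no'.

Answer: no

Derivation:
Check each piece cell at anchor (2, 4):
  offset (0,0) -> (2,4): empty -> OK
  offset (1,0) -> (3,4): empty -> OK
  offset (2,0) -> (4,4): empty -> OK
  offset (3,0) -> (5,4): occupied ('#') -> FAIL
All cells valid: no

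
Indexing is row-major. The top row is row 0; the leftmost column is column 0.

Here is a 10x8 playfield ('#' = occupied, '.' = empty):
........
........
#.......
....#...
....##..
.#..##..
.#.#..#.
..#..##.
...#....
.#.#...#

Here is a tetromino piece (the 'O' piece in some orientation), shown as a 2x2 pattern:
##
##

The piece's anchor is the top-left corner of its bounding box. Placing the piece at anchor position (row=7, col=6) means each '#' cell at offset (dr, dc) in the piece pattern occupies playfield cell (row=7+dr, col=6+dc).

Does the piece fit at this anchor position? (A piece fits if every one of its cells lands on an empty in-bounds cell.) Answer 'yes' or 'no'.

Check each piece cell at anchor (7, 6):
  offset (0,0) -> (7,6): occupied ('#') -> FAIL
  offset (0,1) -> (7,7): empty -> OK
  offset (1,0) -> (8,6): empty -> OK
  offset (1,1) -> (8,7): empty -> OK
All cells valid: no

Answer: no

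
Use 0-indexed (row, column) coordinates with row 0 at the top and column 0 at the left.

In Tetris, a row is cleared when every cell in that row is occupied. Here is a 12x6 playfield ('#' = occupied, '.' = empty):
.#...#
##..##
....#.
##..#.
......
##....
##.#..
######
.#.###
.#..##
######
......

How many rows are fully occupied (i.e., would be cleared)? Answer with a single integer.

Check each row:
  row 0: 4 empty cells -> not full
  row 1: 2 empty cells -> not full
  row 2: 5 empty cells -> not full
  row 3: 3 empty cells -> not full
  row 4: 6 empty cells -> not full
  row 5: 4 empty cells -> not full
  row 6: 3 empty cells -> not full
  row 7: 0 empty cells -> FULL (clear)
  row 8: 2 empty cells -> not full
  row 9: 3 empty cells -> not full
  row 10: 0 empty cells -> FULL (clear)
  row 11: 6 empty cells -> not full
Total rows cleared: 2

Answer: 2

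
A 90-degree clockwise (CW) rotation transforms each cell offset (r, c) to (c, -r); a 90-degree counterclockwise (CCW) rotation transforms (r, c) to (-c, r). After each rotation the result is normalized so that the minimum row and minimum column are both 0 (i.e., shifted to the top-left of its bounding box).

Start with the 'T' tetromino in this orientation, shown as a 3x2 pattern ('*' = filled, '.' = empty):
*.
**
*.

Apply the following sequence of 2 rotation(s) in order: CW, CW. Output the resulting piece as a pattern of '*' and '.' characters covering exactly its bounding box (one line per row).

Answer: .*
**
.*

Derivation:
Start:
*.
**
*.
After rotation 1 (CW):
***
.*.
After rotation 2 (CW):
.*
**
.*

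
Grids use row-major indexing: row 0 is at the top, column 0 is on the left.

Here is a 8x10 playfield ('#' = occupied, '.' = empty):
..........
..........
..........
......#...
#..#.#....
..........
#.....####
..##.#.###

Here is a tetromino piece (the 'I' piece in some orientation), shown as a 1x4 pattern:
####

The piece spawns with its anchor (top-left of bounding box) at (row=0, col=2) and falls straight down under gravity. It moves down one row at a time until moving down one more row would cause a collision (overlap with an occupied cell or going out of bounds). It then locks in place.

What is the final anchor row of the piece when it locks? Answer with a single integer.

Spawn at (row=0, col=2). Try each row:
  row 0: fits
  row 1: fits
  row 2: fits
  row 3: fits
  row 4: blocked -> lock at row 3

Answer: 3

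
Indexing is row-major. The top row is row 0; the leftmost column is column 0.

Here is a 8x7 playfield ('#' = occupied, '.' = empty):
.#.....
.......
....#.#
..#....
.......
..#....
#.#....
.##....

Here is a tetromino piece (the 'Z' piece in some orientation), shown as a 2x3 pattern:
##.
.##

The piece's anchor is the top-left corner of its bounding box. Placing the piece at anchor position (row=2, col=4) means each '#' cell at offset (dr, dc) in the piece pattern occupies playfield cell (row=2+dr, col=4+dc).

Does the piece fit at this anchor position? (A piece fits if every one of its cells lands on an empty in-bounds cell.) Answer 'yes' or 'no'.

Answer: no

Derivation:
Check each piece cell at anchor (2, 4):
  offset (0,0) -> (2,4): occupied ('#') -> FAIL
  offset (0,1) -> (2,5): empty -> OK
  offset (1,1) -> (3,5): empty -> OK
  offset (1,2) -> (3,6): empty -> OK
All cells valid: no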